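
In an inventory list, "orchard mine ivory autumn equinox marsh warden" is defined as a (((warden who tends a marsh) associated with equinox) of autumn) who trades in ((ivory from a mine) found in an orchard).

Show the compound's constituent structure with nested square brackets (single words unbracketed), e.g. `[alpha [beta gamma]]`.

[[orchard [mine ivory]] [autumn [equinox [marsh warden]]]]

The outermost head in the paraphrase is "warden" (specifically "autumn equinox marsh warden"), modified by "orchard mine ivory".
"orchard mine ivory" → head "ivory" (specifically "mine ivory"), modifier "orchard".
"mine ivory" → head "ivory", modifier "mine".
"autumn equinox marsh warden" → head "warden" (specifically "equinox marsh warden"), modifier "autumn".
"equinox marsh warden" → head "warden" (specifically "marsh warden"), modifier "equinox".
"marsh warden" → head "warden", modifier "marsh".
Assembled: [[orchard [mine ivory]] [autumn [equinox [marsh warden]]]].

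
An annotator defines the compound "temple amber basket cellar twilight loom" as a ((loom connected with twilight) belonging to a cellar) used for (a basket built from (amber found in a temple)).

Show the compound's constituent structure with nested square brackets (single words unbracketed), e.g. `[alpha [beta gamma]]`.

The outermost head in the paraphrase is "loom" (specifically "cellar twilight loom"), modified by "temple amber basket".
Inside "temple amber basket": head "basket", modifier "temple amber".
Inside "temple amber": head "amber", modifier "temple".
Inside "cellar twilight loom": head "loom" (specifically "twilight loom"), modifier "cellar".
Inside "twilight loom": head "loom", modifier "twilight".
Putting it together: [[[temple amber] basket] [cellar [twilight loom]]].

[[[temple amber] basket] [cellar [twilight loom]]]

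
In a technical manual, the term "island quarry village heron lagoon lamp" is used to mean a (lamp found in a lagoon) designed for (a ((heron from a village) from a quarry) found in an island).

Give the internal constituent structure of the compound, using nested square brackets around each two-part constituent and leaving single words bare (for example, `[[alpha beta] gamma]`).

[[island [quarry [village heron]]] [lagoon lamp]]

The outermost head in the paraphrase is "lamp" (specifically "lagoon lamp"), modified by "island quarry village heron".
Inside "island quarry village heron": head "heron" (specifically "quarry village heron"), modifier "island".
Inside "quarry village heron": head "heron" (specifically "village heron"), modifier "quarry".
Inside "village heron": head "heron", modifier "village".
Inside "lagoon lamp": head "lamp", modifier "lagoon".
Putting it together: [[island [quarry [village heron]]] [lagoon lamp]].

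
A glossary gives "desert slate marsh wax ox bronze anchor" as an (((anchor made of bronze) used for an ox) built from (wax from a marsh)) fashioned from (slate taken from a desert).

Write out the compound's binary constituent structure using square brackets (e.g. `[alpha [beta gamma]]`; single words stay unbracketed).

Whole compound: head "anchor" (specifically "marsh wax ox bronze anchor"), modifier "desert slate".
Within "desert slate", the head is "slate" and the modifier is "desert".
Within "marsh wax ox bronze anchor", the head is "anchor" (specifically "ox bronze anchor") and the modifier is "marsh wax".
Within "marsh wax", the head is "wax" and the modifier is "marsh".
Within "ox bronze anchor", the head is "anchor" (specifically "bronze anchor") and the modifier is "ox".
Within "bronze anchor", the head is "anchor" and the modifier is "bronze".
Assembled: [[desert slate] [[marsh wax] [ox [bronze anchor]]]].

[[desert slate] [[marsh wax] [ox [bronze anchor]]]]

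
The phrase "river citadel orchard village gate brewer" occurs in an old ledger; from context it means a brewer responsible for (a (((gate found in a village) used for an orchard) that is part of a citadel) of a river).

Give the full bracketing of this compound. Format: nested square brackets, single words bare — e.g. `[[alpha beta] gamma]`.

The outermost head in the paraphrase is "brewer", modified by "river citadel orchard village gate".
Within "river citadel orchard village gate", the head is "gate" (specifically "citadel orchard village gate") and the modifier is "river".
Within "citadel orchard village gate", the head is "gate" (specifically "orchard village gate") and the modifier is "citadel".
Within "orchard village gate", the head is "gate" (specifically "village gate") and the modifier is "orchard".
Within "village gate", the head is "gate" and the modifier is "village".
So the structure is [[river [citadel [orchard [village gate]]]] brewer].

[[river [citadel [orchard [village gate]]]] brewer]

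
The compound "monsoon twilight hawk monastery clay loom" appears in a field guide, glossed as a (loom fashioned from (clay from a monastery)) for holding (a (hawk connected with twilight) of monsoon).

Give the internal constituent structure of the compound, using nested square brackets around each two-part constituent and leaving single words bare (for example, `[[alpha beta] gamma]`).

[[monsoon [twilight hawk]] [[monastery clay] loom]]

Overall it is a kind of loom (specifically "monastery clay loom"); the modifier is "monsoon twilight hawk".
"monsoon twilight hawk" → head "hawk" (specifically "twilight hawk"), modifier "monsoon".
"twilight hawk" → head "hawk", modifier "twilight".
"monastery clay loom" → head "loom", modifier "monastery clay".
"monastery clay" → head "clay", modifier "monastery".
Putting it together: [[monsoon [twilight hawk]] [[monastery clay] loom]].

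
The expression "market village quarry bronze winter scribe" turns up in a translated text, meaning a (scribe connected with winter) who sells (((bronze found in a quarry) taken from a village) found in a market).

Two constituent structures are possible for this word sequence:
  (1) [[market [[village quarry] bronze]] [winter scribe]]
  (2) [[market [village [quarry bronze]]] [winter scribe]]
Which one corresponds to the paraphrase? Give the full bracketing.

The paraphrase's head is the "scribe" part ("winter scribe"); its modifier is "market village quarry bronze".
That top-level split, carried through the inner groups, gives [[market [village [quarry bronze]]] [winter scribe]].

[[market [village [quarry bronze]]] [winter scribe]]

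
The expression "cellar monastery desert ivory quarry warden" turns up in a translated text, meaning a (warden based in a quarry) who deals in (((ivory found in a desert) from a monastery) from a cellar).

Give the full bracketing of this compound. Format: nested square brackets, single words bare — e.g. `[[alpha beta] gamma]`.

[[cellar [monastery [desert ivory]]] [quarry warden]]

Whole compound: head "warden" (specifically "quarry warden"), modifier "cellar monastery desert ivory".
Within "cellar monastery desert ivory", the head is "ivory" (specifically "monastery desert ivory") and the modifier is "cellar".
Within "monastery desert ivory", the head is "ivory" (specifically "desert ivory") and the modifier is "monastery".
Within "desert ivory", the head is "ivory" and the modifier is "desert".
Within "quarry warden", the head is "warden" and the modifier is "quarry".
Putting it together: [[cellar [monastery [desert ivory]]] [quarry warden]].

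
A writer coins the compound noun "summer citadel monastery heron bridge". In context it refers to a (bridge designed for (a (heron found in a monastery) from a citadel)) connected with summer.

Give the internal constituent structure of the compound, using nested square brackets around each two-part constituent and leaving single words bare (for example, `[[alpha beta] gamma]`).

Overall it is a kind of bridge (specifically "citadel monastery heron bridge"); the modifier is "summer".
Inside "citadel monastery heron bridge": head "bridge", modifier "citadel monastery heron".
Inside "citadel monastery heron": head "heron" (specifically "monastery heron"), modifier "citadel".
Inside "monastery heron": head "heron", modifier "monastery".
Putting it together: [summer [[citadel [monastery heron]] bridge]].

[summer [[citadel [monastery heron]] bridge]]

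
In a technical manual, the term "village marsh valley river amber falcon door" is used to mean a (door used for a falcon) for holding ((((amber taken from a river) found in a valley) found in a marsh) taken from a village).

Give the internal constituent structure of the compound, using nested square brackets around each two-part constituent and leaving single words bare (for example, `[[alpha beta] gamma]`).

[[village [marsh [valley [river amber]]]] [falcon door]]

At the top level: head "door" (specifically "falcon door"); modifier "village marsh valley river amber".
Within "village marsh valley river amber", the head is "amber" (specifically "marsh valley river amber") and the modifier is "village".
Within "marsh valley river amber", the head is "amber" (specifically "valley river amber") and the modifier is "marsh".
Within "valley river amber", the head is "amber" (specifically "river amber") and the modifier is "valley".
Within "river amber", the head is "amber" and the modifier is "river".
Within "falcon door", the head is "door" and the modifier is "falcon".
So the structure is [[village [marsh [valley [river amber]]]] [falcon door]].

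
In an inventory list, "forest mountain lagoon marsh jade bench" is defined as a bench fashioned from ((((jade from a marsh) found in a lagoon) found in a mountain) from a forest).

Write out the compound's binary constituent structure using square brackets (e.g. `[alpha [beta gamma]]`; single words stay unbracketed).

The outermost head in the paraphrase is "bench", modified by "forest mountain lagoon marsh jade".
Within "forest mountain lagoon marsh jade", the head is "jade" (specifically "mountain lagoon marsh jade") and the modifier is "forest".
Within "mountain lagoon marsh jade", the head is "jade" (specifically "lagoon marsh jade") and the modifier is "mountain".
Within "lagoon marsh jade", the head is "jade" (specifically "marsh jade") and the modifier is "lagoon".
Within "marsh jade", the head is "jade" and the modifier is "marsh".
So the structure is [[forest [mountain [lagoon [marsh jade]]]] bench].

[[forest [mountain [lagoon [marsh jade]]]] bench]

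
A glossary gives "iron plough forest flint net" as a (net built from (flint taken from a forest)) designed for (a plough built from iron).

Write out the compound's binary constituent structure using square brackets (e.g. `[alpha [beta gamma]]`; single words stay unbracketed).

The outermost head in the paraphrase is "net" (specifically "forest flint net"), modified by "iron plough".
Within "iron plough", the head is "plough" and the modifier is "iron".
Within "forest flint net", the head is "net" and the modifier is "forest flint".
Within "forest flint", the head is "flint" and the modifier is "forest".
Assembled: [[iron plough] [[forest flint] net]].

[[iron plough] [[forest flint] net]]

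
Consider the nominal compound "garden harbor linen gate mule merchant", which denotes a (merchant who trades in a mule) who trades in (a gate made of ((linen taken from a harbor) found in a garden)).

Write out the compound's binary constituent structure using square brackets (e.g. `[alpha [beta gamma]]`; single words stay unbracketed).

Whole compound: head "merchant" (specifically "mule merchant"), modifier "garden harbor linen gate".
"garden harbor linen gate" → head "gate", modifier "garden harbor linen".
"garden harbor linen" → head "linen" (specifically "harbor linen"), modifier "garden".
"harbor linen" → head "linen", modifier "harbor".
"mule merchant" → head "merchant", modifier "mule".
Putting it together: [[[garden [harbor linen]] gate] [mule merchant]].

[[[garden [harbor linen]] gate] [mule merchant]]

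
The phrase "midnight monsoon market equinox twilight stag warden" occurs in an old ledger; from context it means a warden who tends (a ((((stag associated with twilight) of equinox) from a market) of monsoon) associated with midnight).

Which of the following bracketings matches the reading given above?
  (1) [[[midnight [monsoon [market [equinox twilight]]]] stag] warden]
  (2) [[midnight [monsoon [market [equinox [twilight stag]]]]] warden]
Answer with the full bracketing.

The paraphrase's head is the "warden" part ("warden"); its modifier is "midnight monsoon market equinox twilight stag".
That top-level split, carried through the inner groups, gives [[midnight [monsoon [market [equinox [twilight stag]]]]] warden].

[[midnight [monsoon [market [equinox [twilight stag]]]]] warden]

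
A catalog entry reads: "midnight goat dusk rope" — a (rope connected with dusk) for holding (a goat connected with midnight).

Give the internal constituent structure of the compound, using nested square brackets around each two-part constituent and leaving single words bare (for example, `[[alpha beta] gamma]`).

[[midnight goat] [dusk rope]]

The outermost head in the paraphrase is "rope" (specifically "dusk rope"), modified by "midnight goat".
"midnight goat" → head "goat", modifier "midnight".
"dusk rope" → head "rope", modifier "dusk".
Putting it together: [[midnight goat] [dusk rope]].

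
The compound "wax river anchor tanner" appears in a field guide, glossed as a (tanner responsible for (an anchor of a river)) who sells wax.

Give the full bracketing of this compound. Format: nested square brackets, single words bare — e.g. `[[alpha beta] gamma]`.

[wax [[river anchor] tanner]]

Whole compound: head "tanner" (specifically "river anchor tanner"), modifier "wax".
"river anchor tanner" → head "tanner", modifier "river anchor".
"river anchor" → head "anchor", modifier "river".
Putting it together: [wax [[river anchor] tanner]].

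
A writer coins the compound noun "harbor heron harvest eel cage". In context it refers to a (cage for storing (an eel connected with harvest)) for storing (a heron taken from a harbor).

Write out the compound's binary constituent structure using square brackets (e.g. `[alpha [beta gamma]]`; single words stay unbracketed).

[[harbor heron] [[harvest eel] cage]]

Overall it is a kind of cage (specifically "harvest eel cage"); the modifier is "harbor heron".
Within "harbor heron", the head is "heron" and the modifier is "harbor".
Within "harvest eel cage", the head is "cage" and the modifier is "harvest eel".
Within "harvest eel", the head is "eel" and the modifier is "harvest".
So the structure is [[harbor heron] [[harvest eel] cage]].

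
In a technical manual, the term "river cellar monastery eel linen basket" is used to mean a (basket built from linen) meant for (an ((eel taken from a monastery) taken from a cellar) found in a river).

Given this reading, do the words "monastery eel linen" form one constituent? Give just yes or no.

The top-level split is [river cellar monastery eel] [linen basket]; the full structure is [[river [cellar [monastery eel]]] [linen basket]].
"monastery eel linen" straddles a constituent boundary, so it is not a single unit.

no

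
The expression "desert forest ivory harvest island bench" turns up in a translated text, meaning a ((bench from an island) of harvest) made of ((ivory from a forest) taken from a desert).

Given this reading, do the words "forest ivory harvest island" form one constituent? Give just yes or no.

no

The top-level split is [desert forest ivory] [harvest island bench]; the full structure is [[desert [forest ivory]] [harvest [island bench]]].
"forest ivory harvest island" straddles a constituent boundary, so it is not a single unit.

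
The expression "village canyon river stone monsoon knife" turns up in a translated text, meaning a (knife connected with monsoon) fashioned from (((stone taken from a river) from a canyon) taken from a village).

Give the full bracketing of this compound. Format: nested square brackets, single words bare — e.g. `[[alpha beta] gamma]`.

The outermost head in the paraphrase is "knife" (specifically "monsoon knife"), modified by "village canyon river stone".
Inside "village canyon river stone": head "stone" (specifically "canyon river stone"), modifier "village".
Inside "canyon river stone": head "stone" (specifically "river stone"), modifier "canyon".
Inside "river stone": head "stone", modifier "river".
Inside "monsoon knife": head "knife", modifier "monsoon".
So the structure is [[village [canyon [river stone]]] [monsoon knife]].

[[village [canyon [river stone]]] [monsoon knife]]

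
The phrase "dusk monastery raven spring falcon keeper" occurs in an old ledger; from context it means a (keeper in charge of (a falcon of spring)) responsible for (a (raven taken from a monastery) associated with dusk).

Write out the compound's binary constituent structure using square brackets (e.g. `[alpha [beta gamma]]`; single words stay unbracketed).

[[dusk [monastery raven]] [[spring falcon] keeper]]

At the top level: head "keeper" (specifically "spring falcon keeper"); modifier "dusk monastery raven".
Inside "dusk monastery raven": head "raven" (specifically "monastery raven"), modifier "dusk".
Inside "monastery raven": head "raven", modifier "monastery".
Inside "spring falcon keeper": head "keeper", modifier "spring falcon".
Inside "spring falcon": head "falcon", modifier "spring".
So the structure is [[dusk [monastery raven]] [[spring falcon] keeper]].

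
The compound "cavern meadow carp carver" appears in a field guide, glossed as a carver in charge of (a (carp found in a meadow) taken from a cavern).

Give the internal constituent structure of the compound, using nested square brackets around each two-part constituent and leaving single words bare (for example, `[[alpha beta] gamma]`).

The outermost head in the paraphrase is "carver", modified by "cavern meadow carp".
Within "cavern meadow carp", the head is "carp" (specifically "meadow carp") and the modifier is "cavern".
Within "meadow carp", the head is "carp" and the modifier is "meadow".
So the structure is [[cavern [meadow carp]] carver].

[[cavern [meadow carp]] carver]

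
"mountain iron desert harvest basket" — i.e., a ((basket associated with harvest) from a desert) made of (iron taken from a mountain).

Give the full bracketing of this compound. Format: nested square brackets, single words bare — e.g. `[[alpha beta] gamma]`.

Overall it is a kind of basket (specifically "desert harvest basket"); the modifier is "mountain iron".
Within "mountain iron", the head is "iron" and the modifier is "mountain".
Within "desert harvest basket", the head is "basket" (specifically "harvest basket") and the modifier is "desert".
Within "harvest basket", the head is "basket" and the modifier is "harvest".
Putting it together: [[mountain iron] [desert [harvest basket]]].

[[mountain iron] [desert [harvest basket]]]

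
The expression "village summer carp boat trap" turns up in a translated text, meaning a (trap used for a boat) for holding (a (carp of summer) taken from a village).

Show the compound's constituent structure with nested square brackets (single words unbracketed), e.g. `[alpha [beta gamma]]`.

At the top level: head "trap" (specifically "boat trap"); modifier "village summer carp".
Inside "village summer carp": head "carp" (specifically "summer carp"), modifier "village".
Inside "summer carp": head "carp", modifier "summer".
Inside "boat trap": head "trap", modifier "boat".
Putting it together: [[village [summer carp]] [boat trap]].

[[village [summer carp]] [boat trap]]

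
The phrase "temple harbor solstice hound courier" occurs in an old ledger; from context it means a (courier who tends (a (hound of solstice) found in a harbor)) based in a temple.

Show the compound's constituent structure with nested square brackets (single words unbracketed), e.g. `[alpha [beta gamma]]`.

The outermost head in the paraphrase is "courier" (specifically "harbor solstice hound courier"), modified by "temple".
"harbor solstice hound courier" → head "courier", modifier "harbor solstice hound".
"harbor solstice hound" → head "hound" (specifically "solstice hound"), modifier "harbor".
"solstice hound" → head "hound", modifier "solstice".
So the structure is [temple [[harbor [solstice hound]] courier]].

[temple [[harbor [solstice hound]] courier]]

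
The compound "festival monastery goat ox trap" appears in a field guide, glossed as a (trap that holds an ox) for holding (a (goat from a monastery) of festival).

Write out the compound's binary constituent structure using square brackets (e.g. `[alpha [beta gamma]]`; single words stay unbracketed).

[[festival [monastery goat]] [ox trap]]

The outermost head in the paraphrase is "trap" (specifically "ox trap"), modified by "festival monastery goat".
Inside "festival monastery goat": head "goat" (specifically "monastery goat"), modifier "festival".
Inside "monastery goat": head "goat", modifier "monastery".
Inside "ox trap": head "trap", modifier "ox".
Assembled: [[festival [monastery goat]] [ox trap]].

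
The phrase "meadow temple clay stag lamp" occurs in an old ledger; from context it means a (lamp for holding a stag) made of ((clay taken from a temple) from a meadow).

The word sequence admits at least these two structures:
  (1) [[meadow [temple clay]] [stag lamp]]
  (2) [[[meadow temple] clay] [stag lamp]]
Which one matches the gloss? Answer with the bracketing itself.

[[meadow [temple clay]] [stag lamp]]

The paraphrase's head is the "lamp" part ("stag lamp"); its modifier is "meadow temple clay".
That top-level split, carried through the inner groups, gives [[meadow [temple clay]] [stag lamp]].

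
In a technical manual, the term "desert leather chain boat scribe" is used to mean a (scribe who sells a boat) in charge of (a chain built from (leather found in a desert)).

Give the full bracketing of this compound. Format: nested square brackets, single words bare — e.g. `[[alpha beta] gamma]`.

Whole compound: head "scribe" (specifically "boat scribe"), modifier "desert leather chain".
Inside "desert leather chain": head "chain", modifier "desert leather".
Inside "desert leather": head "leather", modifier "desert".
Inside "boat scribe": head "scribe", modifier "boat".
Assembled: [[[desert leather] chain] [boat scribe]].

[[[desert leather] chain] [boat scribe]]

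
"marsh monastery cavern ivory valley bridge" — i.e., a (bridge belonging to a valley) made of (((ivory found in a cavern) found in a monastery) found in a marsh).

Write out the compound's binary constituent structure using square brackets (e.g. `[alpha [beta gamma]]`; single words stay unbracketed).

[[marsh [monastery [cavern ivory]]] [valley bridge]]

Whole compound: head "bridge" (specifically "valley bridge"), modifier "marsh monastery cavern ivory".
Inside "marsh monastery cavern ivory": head "ivory" (specifically "monastery cavern ivory"), modifier "marsh".
Inside "monastery cavern ivory": head "ivory" (specifically "cavern ivory"), modifier "monastery".
Inside "cavern ivory": head "ivory", modifier "cavern".
Inside "valley bridge": head "bridge", modifier "valley".
Putting it together: [[marsh [monastery [cavern ivory]]] [valley bridge]].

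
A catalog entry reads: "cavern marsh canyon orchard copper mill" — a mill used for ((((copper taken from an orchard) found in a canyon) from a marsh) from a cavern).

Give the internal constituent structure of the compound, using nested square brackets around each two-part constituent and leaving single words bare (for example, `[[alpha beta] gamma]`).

Overall it is a kind of mill; the modifier is "cavern marsh canyon orchard copper".
"cavern marsh canyon orchard copper" → head "copper" (specifically "marsh canyon orchard copper"), modifier "cavern".
"marsh canyon orchard copper" → head "copper" (specifically "canyon orchard copper"), modifier "marsh".
"canyon orchard copper" → head "copper" (specifically "orchard copper"), modifier "canyon".
"orchard copper" → head "copper", modifier "orchard".
Assembled: [[cavern [marsh [canyon [orchard copper]]]] mill].

[[cavern [marsh [canyon [orchard copper]]]] mill]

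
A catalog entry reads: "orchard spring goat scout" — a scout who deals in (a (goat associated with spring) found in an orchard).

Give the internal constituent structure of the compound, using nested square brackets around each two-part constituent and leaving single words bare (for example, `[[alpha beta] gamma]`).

Overall it is a kind of scout; the modifier is "orchard spring goat".
Inside "orchard spring goat": head "goat" (specifically "spring goat"), modifier "orchard".
Inside "spring goat": head "goat", modifier "spring".
Putting it together: [[orchard [spring goat]] scout].

[[orchard [spring goat]] scout]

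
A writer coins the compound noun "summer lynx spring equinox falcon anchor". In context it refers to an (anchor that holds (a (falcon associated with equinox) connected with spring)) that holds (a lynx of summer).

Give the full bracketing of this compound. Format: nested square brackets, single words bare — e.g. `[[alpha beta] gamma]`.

Whole compound: head "anchor" (specifically "spring equinox falcon anchor"), modifier "summer lynx".
Within "summer lynx", the head is "lynx" and the modifier is "summer".
Within "spring equinox falcon anchor", the head is "anchor" and the modifier is "spring equinox falcon".
Within "spring equinox falcon", the head is "falcon" (specifically "equinox falcon") and the modifier is "spring".
Within "equinox falcon", the head is "falcon" and the modifier is "equinox".
Assembled: [[summer lynx] [[spring [equinox falcon]] anchor]].

[[summer lynx] [[spring [equinox falcon]] anchor]]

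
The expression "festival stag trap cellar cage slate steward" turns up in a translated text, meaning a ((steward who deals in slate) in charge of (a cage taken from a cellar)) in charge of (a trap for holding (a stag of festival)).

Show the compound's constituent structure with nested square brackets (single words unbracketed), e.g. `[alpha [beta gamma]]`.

[[[festival stag] trap] [[cellar cage] [slate steward]]]

The outermost head in the paraphrase is "steward" (specifically "cellar cage slate steward"), modified by "festival stag trap".
Within "festival stag trap", the head is "trap" and the modifier is "festival stag".
Within "festival stag", the head is "stag" and the modifier is "festival".
Within "cellar cage slate steward", the head is "steward" (specifically "slate steward") and the modifier is "cellar cage".
Within "cellar cage", the head is "cage" and the modifier is "cellar".
Within "slate steward", the head is "steward" and the modifier is "slate".
Putting it together: [[[festival stag] trap] [[cellar cage] [slate steward]]].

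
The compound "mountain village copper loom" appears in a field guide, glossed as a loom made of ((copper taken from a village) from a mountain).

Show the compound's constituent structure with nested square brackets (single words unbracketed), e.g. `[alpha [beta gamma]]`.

At the top level: head "loom"; modifier "mountain village copper".
Within "mountain village copper", the head is "copper" (specifically "village copper") and the modifier is "mountain".
Within "village copper", the head is "copper" and the modifier is "village".
Assembled: [[mountain [village copper]] loom].

[[mountain [village copper]] loom]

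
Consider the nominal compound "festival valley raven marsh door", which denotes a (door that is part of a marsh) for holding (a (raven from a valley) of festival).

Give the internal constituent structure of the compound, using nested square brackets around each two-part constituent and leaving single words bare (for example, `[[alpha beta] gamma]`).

[[festival [valley raven]] [marsh door]]

Whole compound: head "door" (specifically "marsh door"), modifier "festival valley raven".
"festival valley raven" → head "raven" (specifically "valley raven"), modifier "festival".
"valley raven" → head "raven", modifier "valley".
"marsh door" → head "door", modifier "marsh".
Putting it together: [[festival [valley raven]] [marsh door]].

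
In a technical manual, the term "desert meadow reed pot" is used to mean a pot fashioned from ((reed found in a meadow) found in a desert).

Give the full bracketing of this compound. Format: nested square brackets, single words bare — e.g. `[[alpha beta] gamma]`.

At the top level: head "pot"; modifier "desert meadow reed".
Within "desert meadow reed", the head is "reed" (specifically "meadow reed") and the modifier is "desert".
Within "meadow reed", the head is "reed" and the modifier is "meadow".
So the structure is [[desert [meadow reed]] pot].

[[desert [meadow reed]] pot]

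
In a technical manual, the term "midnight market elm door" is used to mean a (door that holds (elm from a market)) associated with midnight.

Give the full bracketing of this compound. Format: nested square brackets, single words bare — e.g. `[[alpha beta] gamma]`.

At the top level: head "door" (specifically "market elm door"); modifier "midnight".
Inside "market elm door": head "door", modifier "market elm".
Inside "market elm": head "elm", modifier "market".
Assembled: [midnight [[market elm] door]].

[midnight [[market elm] door]]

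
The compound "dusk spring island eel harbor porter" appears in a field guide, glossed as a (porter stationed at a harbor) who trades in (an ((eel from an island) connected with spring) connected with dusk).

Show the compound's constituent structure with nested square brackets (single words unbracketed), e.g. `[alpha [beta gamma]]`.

Overall it is a kind of porter (specifically "harbor porter"); the modifier is "dusk spring island eel".
"dusk spring island eel" → head "eel" (specifically "spring island eel"), modifier "dusk".
"spring island eel" → head "eel" (specifically "island eel"), modifier "spring".
"island eel" → head "eel", modifier "island".
"harbor porter" → head "porter", modifier "harbor".
So the structure is [[dusk [spring [island eel]]] [harbor porter]].

[[dusk [spring [island eel]]] [harbor porter]]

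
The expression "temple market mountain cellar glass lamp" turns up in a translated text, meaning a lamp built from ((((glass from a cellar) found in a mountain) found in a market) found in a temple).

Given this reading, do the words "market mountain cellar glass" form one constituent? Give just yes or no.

yes

The paraphrase groups the words so that "market mountain cellar glass" is one unit: it corresponds to a single parenthesized sub-phrase.
The full structure is [[temple [market [mountain [cellar glass]]]] lamp], in which [market mountain cellar glass] is a constituent.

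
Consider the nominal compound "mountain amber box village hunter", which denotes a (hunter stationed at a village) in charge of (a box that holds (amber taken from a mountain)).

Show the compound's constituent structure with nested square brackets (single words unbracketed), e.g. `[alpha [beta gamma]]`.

Overall it is a kind of hunter (specifically "village hunter"); the modifier is "mountain amber box".
Inside "mountain amber box": head "box", modifier "mountain amber".
Inside "mountain amber": head "amber", modifier "mountain".
Inside "village hunter": head "hunter", modifier "village".
So the structure is [[[mountain amber] box] [village hunter]].

[[[mountain amber] box] [village hunter]]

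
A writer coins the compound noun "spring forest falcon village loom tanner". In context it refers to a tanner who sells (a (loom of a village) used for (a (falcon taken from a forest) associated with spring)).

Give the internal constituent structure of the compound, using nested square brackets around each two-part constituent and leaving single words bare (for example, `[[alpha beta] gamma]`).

The outermost head in the paraphrase is "tanner", modified by "spring forest falcon village loom".
"spring forest falcon village loom" → head "loom" (specifically "village loom"), modifier "spring forest falcon".
"spring forest falcon" → head "falcon" (specifically "forest falcon"), modifier "spring".
"forest falcon" → head "falcon", modifier "forest".
"village loom" → head "loom", modifier "village".
So the structure is [[[spring [forest falcon]] [village loom]] tanner].

[[[spring [forest falcon]] [village loom]] tanner]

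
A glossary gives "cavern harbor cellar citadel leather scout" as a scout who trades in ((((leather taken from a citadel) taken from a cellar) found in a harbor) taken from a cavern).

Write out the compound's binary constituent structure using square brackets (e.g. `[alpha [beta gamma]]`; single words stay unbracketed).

Overall it is a kind of scout; the modifier is "cavern harbor cellar citadel leather".
Inside "cavern harbor cellar citadel leather": head "leather" (specifically "harbor cellar citadel leather"), modifier "cavern".
Inside "harbor cellar citadel leather": head "leather" (specifically "cellar citadel leather"), modifier "harbor".
Inside "cellar citadel leather": head "leather" (specifically "citadel leather"), modifier "cellar".
Inside "citadel leather": head "leather", modifier "citadel".
So the structure is [[cavern [harbor [cellar [citadel leather]]]] scout].

[[cavern [harbor [cellar [citadel leather]]]] scout]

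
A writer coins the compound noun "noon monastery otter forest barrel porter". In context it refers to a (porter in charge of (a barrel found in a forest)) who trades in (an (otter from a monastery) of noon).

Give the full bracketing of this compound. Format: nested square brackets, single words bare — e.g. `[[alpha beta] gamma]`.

[[noon [monastery otter]] [[forest barrel] porter]]

At the top level: head "porter" (specifically "forest barrel porter"); modifier "noon monastery otter".
Within "noon monastery otter", the head is "otter" (specifically "monastery otter") and the modifier is "noon".
Within "monastery otter", the head is "otter" and the modifier is "monastery".
Within "forest barrel porter", the head is "porter" and the modifier is "forest barrel".
Within "forest barrel", the head is "barrel" and the modifier is "forest".
Assembled: [[noon [monastery otter]] [[forest barrel] porter]].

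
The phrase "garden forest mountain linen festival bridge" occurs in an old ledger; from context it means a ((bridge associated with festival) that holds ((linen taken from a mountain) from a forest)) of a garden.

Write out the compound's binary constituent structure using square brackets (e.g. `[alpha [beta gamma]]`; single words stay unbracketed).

[garden [[forest [mountain linen]] [festival bridge]]]

The outermost head in the paraphrase is "bridge" (specifically "forest mountain linen festival bridge"), modified by "garden".
Inside "forest mountain linen festival bridge": head "bridge" (specifically "festival bridge"), modifier "forest mountain linen".
Inside "forest mountain linen": head "linen" (specifically "mountain linen"), modifier "forest".
Inside "mountain linen": head "linen", modifier "mountain".
Inside "festival bridge": head "bridge", modifier "festival".
So the structure is [garden [[forest [mountain linen]] [festival bridge]]].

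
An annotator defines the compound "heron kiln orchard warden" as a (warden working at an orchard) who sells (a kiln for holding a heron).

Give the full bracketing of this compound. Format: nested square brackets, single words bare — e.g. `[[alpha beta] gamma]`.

[[heron kiln] [orchard warden]]

At the top level: head "warden" (specifically "orchard warden"); modifier "heron kiln".
"heron kiln" → head "kiln", modifier "heron".
"orchard warden" → head "warden", modifier "orchard".
Assembled: [[heron kiln] [orchard warden]].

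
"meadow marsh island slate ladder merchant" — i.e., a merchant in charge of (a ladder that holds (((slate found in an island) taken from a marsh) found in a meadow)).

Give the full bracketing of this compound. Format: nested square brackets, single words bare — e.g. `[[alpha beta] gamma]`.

At the top level: head "merchant"; modifier "meadow marsh island slate ladder".
Inside "meadow marsh island slate ladder": head "ladder", modifier "meadow marsh island slate".
Inside "meadow marsh island slate": head "slate" (specifically "marsh island slate"), modifier "meadow".
Inside "marsh island slate": head "slate" (specifically "island slate"), modifier "marsh".
Inside "island slate": head "slate", modifier "island".
Putting it together: [[[meadow [marsh [island slate]]] ladder] merchant].

[[[meadow [marsh [island slate]]] ladder] merchant]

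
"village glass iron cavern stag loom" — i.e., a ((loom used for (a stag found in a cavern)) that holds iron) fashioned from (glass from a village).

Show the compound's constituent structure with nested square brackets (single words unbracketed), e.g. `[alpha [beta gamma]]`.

The outermost head in the paraphrase is "loom" (specifically "iron cavern stag loom"), modified by "village glass".
Within "village glass", the head is "glass" and the modifier is "village".
Within "iron cavern stag loom", the head is "loom" (specifically "cavern stag loom") and the modifier is "iron".
Within "cavern stag loom", the head is "loom" and the modifier is "cavern stag".
Within "cavern stag", the head is "stag" and the modifier is "cavern".
So the structure is [[village glass] [iron [[cavern stag] loom]]].

[[village glass] [iron [[cavern stag] loom]]]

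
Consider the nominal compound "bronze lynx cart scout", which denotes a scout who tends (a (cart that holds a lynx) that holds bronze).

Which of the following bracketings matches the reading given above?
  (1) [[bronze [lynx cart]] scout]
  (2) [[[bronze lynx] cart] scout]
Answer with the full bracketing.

The paraphrase's head is the "scout" part ("scout"); its modifier is "bronze lynx cart".
That top-level split, carried through the inner groups, gives [[bronze [lynx cart]] scout].

[[bronze [lynx cart]] scout]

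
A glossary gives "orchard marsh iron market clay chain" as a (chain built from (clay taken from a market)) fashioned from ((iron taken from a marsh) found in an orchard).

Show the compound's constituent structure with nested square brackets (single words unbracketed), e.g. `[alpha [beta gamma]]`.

Whole compound: head "chain" (specifically "market clay chain"), modifier "orchard marsh iron".
"orchard marsh iron" → head "iron" (specifically "marsh iron"), modifier "orchard".
"marsh iron" → head "iron", modifier "marsh".
"market clay chain" → head "chain", modifier "market clay".
"market clay" → head "clay", modifier "market".
Putting it together: [[orchard [marsh iron]] [[market clay] chain]].

[[orchard [marsh iron]] [[market clay] chain]]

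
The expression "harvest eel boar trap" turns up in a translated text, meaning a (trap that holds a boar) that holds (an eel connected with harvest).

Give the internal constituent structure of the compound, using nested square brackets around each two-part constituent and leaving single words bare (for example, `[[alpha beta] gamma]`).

[[harvest eel] [boar trap]]

At the top level: head "trap" (specifically "boar trap"); modifier "harvest eel".
Within "harvest eel", the head is "eel" and the modifier is "harvest".
Within "boar trap", the head is "trap" and the modifier is "boar".
Putting it together: [[harvest eel] [boar trap]].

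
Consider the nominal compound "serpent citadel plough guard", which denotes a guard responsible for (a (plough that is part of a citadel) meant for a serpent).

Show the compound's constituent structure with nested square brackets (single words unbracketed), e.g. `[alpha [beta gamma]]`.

[[serpent [citadel plough]] guard]

Overall it is a kind of guard; the modifier is "serpent citadel plough".
Within "serpent citadel plough", the head is "plough" (specifically "citadel plough") and the modifier is "serpent".
Within "citadel plough", the head is "plough" and the modifier is "citadel".
Putting it together: [[serpent [citadel plough]] guard].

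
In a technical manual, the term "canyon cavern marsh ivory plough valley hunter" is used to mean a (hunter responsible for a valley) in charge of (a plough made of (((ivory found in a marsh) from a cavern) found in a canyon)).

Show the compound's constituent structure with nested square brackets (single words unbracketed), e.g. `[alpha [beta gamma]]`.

At the top level: head "hunter" (specifically "valley hunter"); modifier "canyon cavern marsh ivory plough".
"canyon cavern marsh ivory plough" → head "plough", modifier "canyon cavern marsh ivory".
"canyon cavern marsh ivory" → head "ivory" (specifically "cavern marsh ivory"), modifier "canyon".
"cavern marsh ivory" → head "ivory" (specifically "marsh ivory"), modifier "cavern".
"marsh ivory" → head "ivory", modifier "marsh".
"valley hunter" → head "hunter", modifier "valley".
Putting it together: [[[canyon [cavern [marsh ivory]]] plough] [valley hunter]].

[[[canyon [cavern [marsh ivory]]] plough] [valley hunter]]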